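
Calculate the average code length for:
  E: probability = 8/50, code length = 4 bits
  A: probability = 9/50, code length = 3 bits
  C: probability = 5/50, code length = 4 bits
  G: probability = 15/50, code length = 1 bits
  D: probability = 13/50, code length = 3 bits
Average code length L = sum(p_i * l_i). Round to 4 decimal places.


Weighted contributions p_i * l_i:
  E: (8/50) * 4 = 32/50
  A: (9/50) * 3 = 27/50
  C: (5/50) * 4 = 20/50
  G: (15/50) * 1 = 15/50
  D: (13/50) * 3 = 39/50
Sum = (32 + 27 + 20 + 15 + 39)/50 = 133/50

L = 133/50 = 2.6600 bits/symbol


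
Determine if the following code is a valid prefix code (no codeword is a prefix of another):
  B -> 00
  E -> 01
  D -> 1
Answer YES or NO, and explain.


Checking each pair (does one codeword prefix another?):
  B='00' vs E='01': no prefix
  B='00' vs D='1': no prefix
  E='01' vs B='00': no prefix
  E='01' vs D='1': no prefix
  D='1' vs B='00': no prefix
  D='1' vs E='01': no prefix
No violation found over all pairs.

YES -- this is a valid prefix code. No codeword is a prefix of any other codeword.


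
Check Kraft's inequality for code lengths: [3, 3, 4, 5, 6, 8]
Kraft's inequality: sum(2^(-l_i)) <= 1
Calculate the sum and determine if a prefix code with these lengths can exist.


Sum = 2^(-3) + 2^(-3) + 2^(-4) + 2^(-5) + 2^(-6) + 2^(-8)
    = 0.125 + 0.125 + 0.0625 + 0.03125 + 0.015625 + 0.00390625
    = 93/256 = 0.36328125
Since 0.36328125 <= 1, Kraft's inequality IS satisfied.
A prefix code with these lengths CAN exist.

Kraft sum = 0.36328125. Satisfied.


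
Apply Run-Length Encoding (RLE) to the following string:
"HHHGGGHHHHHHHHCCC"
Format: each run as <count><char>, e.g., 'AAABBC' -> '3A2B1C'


Scanning runs left to right:
  i=0: run of 'H' x 3 -> '3H'
  i=3: run of 'G' x 3 -> '3G'
  i=6: run of 'H' x 8 -> '8H'
  i=14: run of 'C' x 3 -> '3C'

RLE = 3H3G8H3C


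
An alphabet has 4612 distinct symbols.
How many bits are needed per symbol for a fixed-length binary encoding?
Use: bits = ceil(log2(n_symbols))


log2(4612) = 12.1712
Bracket: 2^12 = 4096 < 4612 <= 2^13 = 8192
So ceil(log2(4612)) = 13

bits = ceil(log2(4612)) = ceil(12.1712) = 13 bits


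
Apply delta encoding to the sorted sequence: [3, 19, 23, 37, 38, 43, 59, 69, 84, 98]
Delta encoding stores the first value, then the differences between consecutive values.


First value: 3
Deltas:
  19 - 3 = 16
  23 - 19 = 4
  37 - 23 = 14
  38 - 37 = 1
  43 - 38 = 5
  59 - 43 = 16
  69 - 59 = 10
  84 - 69 = 15
  98 - 84 = 14


Delta encoded: [3, 16, 4, 14, 1, 5, 16, 10, 15, 14]


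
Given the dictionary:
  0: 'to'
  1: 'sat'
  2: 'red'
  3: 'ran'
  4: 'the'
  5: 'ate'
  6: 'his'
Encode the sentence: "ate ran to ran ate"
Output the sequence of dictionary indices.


Look up each word in the dictionary:
  'ate' -> 5
  'ran' -> 3
  'to' -> 0
  'ran' -> 3
  'ate' -> 5

Encoded: [5, 3, 0, 3, 5]


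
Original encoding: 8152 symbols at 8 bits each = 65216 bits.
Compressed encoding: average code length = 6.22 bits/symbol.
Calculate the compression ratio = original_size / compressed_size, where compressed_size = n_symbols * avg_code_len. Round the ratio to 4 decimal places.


original_size = n_symbols * orig_bits = 8152 * 8 = 65216 bits
compressed_size = n_symbols * avg_code_len = 8152 * 6.22 = 50705.44 bits
ratio = original_size / compressed_size = 65216 / 50705.44 = 1.2862

Compression ratio = 1.2862


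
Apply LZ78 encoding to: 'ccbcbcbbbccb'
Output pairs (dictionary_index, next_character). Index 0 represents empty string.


LZ78 encoding steps:
Dictionary: {0: ''}
Step 1: w='' (idx 0), next='c' -> output (0, 'c'), add 'c' as idx 1
Step 2: w='c' (idx 1), next='b' -> output (1, 'b'), add 'cb' as idx 2
Step 3: w='cb' (idx 2), next='c' -> output (2, 'c'), add 'cbc' as idx 3
Step 4: w='' (idx 0), next='b' -> output (0, 'b'), add 'b' as idx 4
Step 5: w='b' (idx 4), next='b' -> output (4, 'b'), add 'bb' as idx 5
Step 6: w='c' (idx 1), next='c' -> output (1, 'c'), add 'cc' as idx 6
Step 7: w='b' (idx 4), end of input -> output (4, '')


Encoded: [(0, 'c'), (1, 'b'), (2, 'c'), (0, 'b'), (4, 'b'), (1, 'c'), (4, '')]


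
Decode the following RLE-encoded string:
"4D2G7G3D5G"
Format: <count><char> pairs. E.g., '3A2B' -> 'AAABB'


Expanding each <count><char> pair:
  4D -> 'DDDD'
  2G -> 'GG'
  7G -> 'GGGGGGG'
  3D -> 'DDD'
  5G -> 'GGGGG'

Decoded = DDDDGGGGGGGGGDDDGGGGG


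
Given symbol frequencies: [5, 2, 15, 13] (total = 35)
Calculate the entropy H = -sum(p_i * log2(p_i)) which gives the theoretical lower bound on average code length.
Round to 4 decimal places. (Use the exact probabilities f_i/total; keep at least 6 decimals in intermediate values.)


Per-symbol terms -p_i * log2(p_i) with p_i = f_i/35:
  p = 5/35 = 0.142857: log2(p) = -2.807355, -p*log2(p) = 0.401051
  p = 2/35 = 0.057143: log2(p) = -4.129283, -p*log2(p) = 0.235959
  p = 15/35 = 0.428571: log2(p) = -1.222392, -p*log2(p) = 0.523882
  p = 13/35 = 0.371429: log2(p) = -1.428843, -p*log2(p) = 0.530713
H = 0.401051 + 0.235959 + 0.523882 + 0.530713 = 1.691605

H = 1.6916 bits/symbol


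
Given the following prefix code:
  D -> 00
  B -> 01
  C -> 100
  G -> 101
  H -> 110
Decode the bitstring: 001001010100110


Decoding step by step:
Bits 00 -> D
Bits 100 -> C
Bits 101 -> G
Bits 01 -> B
Bits 00 -> D
Bits 110 -> H


Decoded message: DCGBDH


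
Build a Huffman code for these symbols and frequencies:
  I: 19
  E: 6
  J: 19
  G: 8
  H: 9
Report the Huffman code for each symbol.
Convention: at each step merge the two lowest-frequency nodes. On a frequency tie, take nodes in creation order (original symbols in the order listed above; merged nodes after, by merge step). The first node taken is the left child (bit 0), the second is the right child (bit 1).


Huffman tree construction:
Step 1: Merge E(6) + G(8) = 14
Step 2: Merge H(9) + (E+G)(14) = 23
Step 3: Merge I(19) + J(19) = 38
Step 4: Merge (H+(E+G))(23) + (I+J)(38) = 61
Read each symbol's code off the tree from the root (left child = 0, right child = 1).

Codes:
  I: 10 (length 2)
  E: 010 (length 3)
  J: 11 (length 2)
  G: 011 (length 3)
  H: 00 (length 2)
Average code length: 136/61 = 2.2295 bits/symbol


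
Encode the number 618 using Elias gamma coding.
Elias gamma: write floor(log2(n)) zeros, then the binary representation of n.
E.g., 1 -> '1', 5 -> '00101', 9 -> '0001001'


num_bits = floor(log2(618)) + 1 = 10
leading_zeros = num_bits - 1 = 9
binary(618) = 1001101010

Elias gamma(618) = '000000000' + '1001101010' = 0000000001001101010 (19 bits)


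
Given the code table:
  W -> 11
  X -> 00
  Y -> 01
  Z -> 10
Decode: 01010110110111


Decoding:
01 -> Y
01 -> Y
01 -> Y
10 -> Z
11 -> W
01 -> Y
11 -> W


Result: YYYZWYW


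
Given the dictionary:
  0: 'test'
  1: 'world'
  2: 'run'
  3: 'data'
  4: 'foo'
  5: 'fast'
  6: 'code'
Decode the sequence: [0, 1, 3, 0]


Look up each index in the dictionary:
  0 -> 'test'
  1 -> 'world'
  3 -> 'data'
  0 -> 'test'

Decoded: "test world data test"


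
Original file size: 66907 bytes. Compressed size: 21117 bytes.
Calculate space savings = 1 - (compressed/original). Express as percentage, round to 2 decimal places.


ratio = compressed/original = 21117/66907 = 0.315617
savings = 1 - ratio = 1 - 0.315617 = 0.684383
as a percentage: 0.684383 * 100 = 68.44%

Space savings = 1 - 21117/66907 = 68.44%


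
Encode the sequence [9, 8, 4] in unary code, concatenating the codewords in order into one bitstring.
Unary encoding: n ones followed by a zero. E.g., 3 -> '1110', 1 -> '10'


Encode each number as n ones followed by a terminating 0:
  9 -> 1111111110 (10 bits)
  8 -> 111111110 (9 bits)
  4 -> 11110 (5 bits)
Total length = 10 + 9 + 5 = 24 bits.

Unary([9, 8, 4]) = 111111111011111111011110 (24 bits)


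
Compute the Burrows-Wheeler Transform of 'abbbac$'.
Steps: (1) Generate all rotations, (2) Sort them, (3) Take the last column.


Rotations (sorted):
  0: $abbbac -> last char: c
  1: abbbac$ -> last char: $
  2: ac$abbb -> last char: b
  3: bac$abb -> last char: b
  4: bbac$ab -> last char: b
  5: bbbac$a -> last char: a
  6: c$abbba -> last char: a


BWT = c$bbbaa


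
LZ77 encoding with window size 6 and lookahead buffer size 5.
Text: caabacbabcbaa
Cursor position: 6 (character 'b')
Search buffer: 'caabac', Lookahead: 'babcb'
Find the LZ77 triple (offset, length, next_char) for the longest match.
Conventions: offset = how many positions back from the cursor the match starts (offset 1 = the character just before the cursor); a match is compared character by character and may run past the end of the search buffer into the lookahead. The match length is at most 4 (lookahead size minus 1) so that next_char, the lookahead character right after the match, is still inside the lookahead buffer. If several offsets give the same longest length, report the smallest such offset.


Try each offset into the search buffer:
  offset=1 (pos 5, char 'c'): match length 0
  offset=2 (pos 4, char 'a'): match length 0
  offset=3 (pos 3, char 'b'): match length 2
  offset=4 (pos 2, char 'a'): match length 0
  offset=5 (pos 1, char 'a'): match length 0
  offset=6 (pos 0, char 'c'): match length 0
Longest match has length 2 at offset 3.
next_char = character at position 6 + 2 = 8 -> 'b'

Best match: offset=3, length=2 (matching 'ba' starting at position 3)
LZ77 triple: (3, 2, 'b')


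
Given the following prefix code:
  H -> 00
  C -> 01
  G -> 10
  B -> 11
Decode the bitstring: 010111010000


Decoding step by step:
Bits 01 -> C
Bits 01 -> C
Bits 11 -> B
Bits 01 -> C
Bits 00 -> H
Bits 00 -> H


Decoded message: CCBCHH


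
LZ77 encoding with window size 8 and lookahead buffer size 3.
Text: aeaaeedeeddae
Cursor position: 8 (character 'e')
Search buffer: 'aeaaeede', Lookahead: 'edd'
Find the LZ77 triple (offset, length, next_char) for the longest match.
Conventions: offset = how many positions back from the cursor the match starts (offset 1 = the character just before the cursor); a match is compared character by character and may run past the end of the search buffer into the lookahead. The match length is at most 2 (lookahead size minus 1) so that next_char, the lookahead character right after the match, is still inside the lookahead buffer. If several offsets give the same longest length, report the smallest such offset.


Try each offset into the search buffer:
  offset=1 (pos 7, char 'e'): match length 1
  offset=2 (pos 6, char 'd'): match length 0
  offset=3 (pos 5, char 'e'): match length 2
  offset=4 (pos 4, char 'e'): match length 1
  offset=5 (pos 3, char 'a'): match length 0
  offset=6 (pos 2, char 'a'): match length 0
  offset=7 (pos 1, char 'e'): match length 1
  offset=8 (pos 0, char 'a'): match length 0
Longest match has length 2 at offset 3.
next_char = character at position 8 + 2 = 10 -> 'd'

Best match: offset=3, length=2 (matching 'ed' starting at position 5)
LZ77 triple: (3, 2, 'd')


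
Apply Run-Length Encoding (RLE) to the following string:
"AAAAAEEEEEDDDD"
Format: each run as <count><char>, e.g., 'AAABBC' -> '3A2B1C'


Scanning runs left to right:
  i=0: run of 'A' x 5 -> '5A'
  i=5: run of 'E' x 5 -> '5E'
  i=10: run of 'D' x 4 -> '4D'

RLE = 5A5E4D


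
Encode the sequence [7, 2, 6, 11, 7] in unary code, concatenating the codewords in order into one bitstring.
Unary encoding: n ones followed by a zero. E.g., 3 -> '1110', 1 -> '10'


Encode each number as n ones followed by a terminating 0:
  7 -> 11111110 (8 bits)
  2 -> 110 (3 bits)
  6 -> 1111110 (7 bits)
  11 -> 111111111110 (12 bits)
  7 -> 11111110 (8 bits)
Total length = 8 + 3 + 7 + 12 + 8 = 38 bits.

Unary([7, 2, 6, 11, 7]) = 11111110110111111011111111111011111110 (38 bits)


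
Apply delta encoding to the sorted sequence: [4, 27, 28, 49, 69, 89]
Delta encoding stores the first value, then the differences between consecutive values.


First value: 4
Deltas:
  27 - 4 = 23
  28 - 27 = 1
  49 - 28 = 21
  69 - 49 = 20
  89 - 69 = 20


Delta encoded: [4, 23, 1, 21, 20, 20]


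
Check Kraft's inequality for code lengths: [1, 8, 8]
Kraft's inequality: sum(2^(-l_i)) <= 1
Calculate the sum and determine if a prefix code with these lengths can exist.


Sum = 2^(-1) + 2^(-8) + 2^(-8)
    = 0.5 + 0.00390625 + 0.00390625
    = 130/256 = 0.5078125
Since 0.5078125 <= 1, Kraft's inequality IS satisfied.
A prefix code with these lengths CAN exist.

Kraft sum = 0.5078125. Satisfied.


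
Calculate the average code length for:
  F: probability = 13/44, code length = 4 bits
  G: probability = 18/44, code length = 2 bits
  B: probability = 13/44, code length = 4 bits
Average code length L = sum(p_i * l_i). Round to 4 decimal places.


Weighted contributions p_i * l_i:
  F: (13/44) * 4 = 52/44
  G: (18/44) * 2 = 36/44
  B: (13/44) * 4 = 52/44
Sum = (52 + 36 + 52)/44 = 140/44

L = 140/44 = 3.1818 bits/symbol


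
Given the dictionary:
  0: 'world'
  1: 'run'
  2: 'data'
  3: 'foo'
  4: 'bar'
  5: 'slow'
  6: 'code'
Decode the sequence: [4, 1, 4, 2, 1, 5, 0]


Look up each index in the dictionary:
  4 -> 'bar'
  1 -> 'run'
  4 -> 'bar'
  2 -> 'data'
  1 -> 'run'
  5 -> 'slow'
  0 -> 'world'

Decoded: "bar run bar data run slow world"


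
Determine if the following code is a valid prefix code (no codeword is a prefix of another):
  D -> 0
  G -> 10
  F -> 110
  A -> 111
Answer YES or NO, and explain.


Checking each pair (does one codeword prefix another?):
  D='0' vs G='10': no prefix
  D='0' vs F='110': no prefix
  D='0' vs A='111': no prefix
  G='10' vs D='0': no prefix
  G='10' vs F='110': no prefix
  G='10' vs A='111': no prefix
  F='110' vs D='0': no prefix
  F='110' vs G='10': no prefix
  F='110' vs A='111': no prefix
  A='111' vs D='0': no prefix
  A='111' vs G='10': no prefix
  A='111' vs F='110': no prefix
No violation found over all pairs.

YES -- this is a valid prefix code. No codeword is a prefix of any other codeword.


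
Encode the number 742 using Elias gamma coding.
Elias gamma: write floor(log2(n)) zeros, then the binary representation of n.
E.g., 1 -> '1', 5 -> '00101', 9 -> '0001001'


num_bits = floor(log2(742)) + 1 = 10
leading_zeros = num_bits - 1 = 9
binary(742) = 1011100110

Elias gamma(742) = '000000000' + '1011100110' = 0000000001011100110 (19 bits)


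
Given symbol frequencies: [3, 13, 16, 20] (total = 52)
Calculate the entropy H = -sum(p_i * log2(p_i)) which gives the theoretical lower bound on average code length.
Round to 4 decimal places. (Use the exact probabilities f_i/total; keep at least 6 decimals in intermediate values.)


Per-symbol terms -p_i * log2(p_i) with p_i = f_i/52:
  p = 3/52 = 0.057692: log2(p) = -4.115477, -p*log2(p) = 0.237431
  p = 13/52 = 0.250000: log2(p) = -2.000000, -p*log2(p) = 0.500000
  p = 16/52 = 0.307692: log2(p) = -1.700440, -p*log2(p) = 0.523212
  p = 20/52 = 0.384615: log2(p) = -1.378512, -p*log2(p) = 0.530197
H = 0.237431 + 0.500000 + 0.523212 + 0.530197 = 1.790840

H = 1.7908 bits/symbol


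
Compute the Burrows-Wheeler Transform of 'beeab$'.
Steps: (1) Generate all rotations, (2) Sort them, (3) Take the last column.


Rotations (sorted):
  0: $beeab -> last char: b
  1: ab$bee -> last char: e
  2: b$beea -> last char: a
  3: beeab$ -> last char: $
  4: eab$be -> last char: e
  5: eeab$b -> last char: b


BWT = bea$eb


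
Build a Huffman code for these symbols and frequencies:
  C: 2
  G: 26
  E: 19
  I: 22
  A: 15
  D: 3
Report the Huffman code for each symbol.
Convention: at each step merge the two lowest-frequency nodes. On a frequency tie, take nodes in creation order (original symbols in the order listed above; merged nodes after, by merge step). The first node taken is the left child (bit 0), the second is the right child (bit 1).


Huffman tree construction:
Step 1: Merge C(2) + D(3) = 5
Step 2: Merge (C+D)(5) + A(15) = 20
Step 3: Merge E(19) + ((C+D)+A)(20) = 39
Step 4: Merge I(22) + G(26) = 48
Step 5: Merge (E+((C+D)+A))(39) + (I+G)(48) = 87
Read each symbol's code off the tree from the root (left child = 0, right child = 1).

Codes:
  C: 0100 (length 4)
  G: 11 (length 2)
  E: 00 (length 2)
  I: 10 (length 2)
  A: 011 (length 3)
  D: 0101 (length 4)
Average code length: 199/87 = 2.2874 bits/symbol


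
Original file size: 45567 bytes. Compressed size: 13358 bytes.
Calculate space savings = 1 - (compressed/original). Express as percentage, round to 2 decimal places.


ratio = compressed/original = 13358/45567 = 0.293151
savings = 1 - ratio = 1 - 0.293151 = 0.706849
as a percentage: 0.706849 * 100 = 70.68%

Space savings = 1 - 13358/45567 = 70.68%


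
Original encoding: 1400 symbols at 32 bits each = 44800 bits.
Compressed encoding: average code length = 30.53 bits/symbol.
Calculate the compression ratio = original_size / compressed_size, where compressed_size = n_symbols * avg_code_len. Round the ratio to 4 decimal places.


original_size = n_symbols * orig_bits = 1400 * 32 = 44800 bits
compressed_size = n_symbols * avg_code_len = 1400 * 30.53 = 42742.0 bits
ratio = original_size / compressed_size = 44800 / 42742.0 = 1.0481

Compression ratio = 1.0481


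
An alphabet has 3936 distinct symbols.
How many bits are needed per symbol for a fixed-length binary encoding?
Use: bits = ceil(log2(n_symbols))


log2(3936) = 11.9425
Bracket: 2^11 = 2048 < 3936 <= 2^12 = 4096
So ceil(log2(3936)) = 12

bits = ceil(log2(3936)) = ceil(11.9425) = 12 bits


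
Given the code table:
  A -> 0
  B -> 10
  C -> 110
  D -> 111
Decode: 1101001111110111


Decoding:
110 -> C
10 -> B
0 -> A
111 -> D
111 -> D
0 -> A
111 -> D


Result: CBADDAD


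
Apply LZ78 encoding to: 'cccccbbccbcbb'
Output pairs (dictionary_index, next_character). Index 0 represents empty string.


LZ78 encoding steps:
Dictionary: {0: ''}
Step 1: w='' (idx 0), next='c' -> output (0, 'c'), add 'c' as idx 1
Step 2: w='c' (idx 1), next='c' -> output (1, 'c'), add 'cc' as idx 2
Step 3: w='cc' (idx 2), next='b' -> output (2, 'b'), add 'ccb' as idx 3
Step 4: w='' (idx 0), next='b' -> output (0, 'b'), add 'b' as idx 4
Step 5: w='ccb' (idx 3), next='c' -> output (3, 'c'), add 'ccbc' as idx 5
Step 6: w='b' (idx 4), next='b' -> output (4, 'b'), add 'bb' as idx 6


Encoded: [(0, 'c'), (1, 'c'), (2, 'b'), (0, 'b'), (3, 'c'), (4, 'b')]


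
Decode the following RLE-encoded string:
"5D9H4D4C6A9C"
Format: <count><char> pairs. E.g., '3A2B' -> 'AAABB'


Expanding each <count><char> pair:
  5D -> 'DDDDD'
  9H -> 'HHHHHHHHH'
  4D -> 'DDDD'
  4C -> 'CCCC'
  6A -> 'AAAAAA'
  9C -> 'CCCCCCCCC'

Decoded = DDDDDHHHHHHHHHDDDDCCCCAAAAAACCCCCCCCC


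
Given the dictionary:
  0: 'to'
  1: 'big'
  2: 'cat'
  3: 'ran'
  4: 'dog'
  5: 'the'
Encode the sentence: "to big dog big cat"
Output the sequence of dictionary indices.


Look up each word in the dictionary:
  'to' -> 0
  'big' -> 1
  'dog' -> 4
  'big' -> 1
  'cat' -> 2

Encoded: [0, 1, 4, 1, 2]


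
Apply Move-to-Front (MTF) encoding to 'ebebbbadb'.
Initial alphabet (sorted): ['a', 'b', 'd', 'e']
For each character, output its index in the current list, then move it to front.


MTF encoding:
'e': index 3 in ['a', 'b', 'd', 'e'] -> ['e', 'a', 'b', 'd']
'b': index 2 in ['e', 'a', 'b', 'd'] -> ['b', 'e', 'a', 'd']
'e': index 1 in ['b', 'e', 'a', 'd'] -> ['e', 'b', 'a', 'd']
'b': index 1 in ['e', 'b', 'a', 'd'] -> ['b', 'e', 'a', 'd']
'b': index 0 in ['b', 'e', 'a', 'd'] -> ['b', 'e', 'a', 'd']
'b': index 0 in ['b', 'e', 'a', 'd'] -> ['b', 'e', 'a', 'd']
'a': index 2 in ['b', 'e', 'a', 'd'] -> ['a', 'b', 'e', 'd']
'd': index 3 in ['a', 'b', 'e', 'd'] -> ['d', 'a', 'b', 'e']
'b': index 2 in ['d', 'a', 'b', 'e'] -> ['b', 'd', 'a', 'e']


Output: [3, 2, 1, 1, 0, 0, 2, 3, 2]


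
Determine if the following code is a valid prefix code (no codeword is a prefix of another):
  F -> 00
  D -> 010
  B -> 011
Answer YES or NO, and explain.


Checking each pair (does one codeword prefix another?):
  F='00' vs D='010': no prefix
  F='00' vs B='011': no prefix
  D='010' vs F='00': no prefix
  D='010' vs B='011': no prefix
  B='011' vs F='00': no prefix
  B='011' vs D='010': no prefix
No violation found over all pairs.

YES -- this is a valid prefix code. No codeword is a prefix of any other codeword.


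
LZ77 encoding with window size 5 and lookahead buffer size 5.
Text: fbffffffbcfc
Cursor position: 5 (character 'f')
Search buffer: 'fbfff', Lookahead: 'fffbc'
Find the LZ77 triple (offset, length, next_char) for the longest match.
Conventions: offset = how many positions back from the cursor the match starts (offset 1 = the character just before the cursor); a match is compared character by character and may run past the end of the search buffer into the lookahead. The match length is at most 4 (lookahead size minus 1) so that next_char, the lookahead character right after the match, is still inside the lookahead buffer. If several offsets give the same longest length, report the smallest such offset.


Try each offset into the search buffer:
  offset=1 (pos 4, char 'f'): match length 3
  offset=2 (pos 3, char 'f'): match length 3
  offset=3 (pos 2, char 'f'): match length 3
  offset=4 (pos 1, char 'b'): match length 0
  offset=5 (pos 0, char 'f'): match length 1
Longest match has length 3, found at offsets 1, 2, 3; take the smallest, offset 1.
next_char = character at position 5 + 3 = 8 -> 'b'

Best match: offset=1, length=3 (matching 'fff' starting at position 4)
LZ77 triple: (1, 3, 'b')


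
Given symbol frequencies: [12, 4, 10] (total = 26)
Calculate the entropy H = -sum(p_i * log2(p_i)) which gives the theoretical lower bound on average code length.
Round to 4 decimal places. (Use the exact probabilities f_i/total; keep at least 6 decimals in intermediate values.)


Per-symbol terms -p_i * log2(p_i) with p_i = f_i/26:
  p = 12/26 = 0.461538: log2(p) = -1.115477, -p*log2(p) = 0.514836
  p = 4/26 = 0.153846: log2(p) = -2.700440, -p*log2(p) = 0.415452
  p = 10/26 = 0.384615: log2(p) = -1.378512, -p*log2(p) = 0.530197
H = 0.514836 + 0.415452 + 0.530197 = 1.460485

H = 1.4605 bits/symbol


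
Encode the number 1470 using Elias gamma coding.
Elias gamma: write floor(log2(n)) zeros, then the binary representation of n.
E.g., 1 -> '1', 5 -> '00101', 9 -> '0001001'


num_bits = floor(log2(1470)) + 1 = 11
leading_zeros = num_bits - 1 = 10
binary(1470) = 10110111110

Elias gamma(1470) = '0000000000' + '10110111110' = 000000000010110111110 (21 bits)


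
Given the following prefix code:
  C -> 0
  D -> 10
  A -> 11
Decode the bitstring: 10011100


Decoding step by step:
Bits 10 -> D
Bits 0 -> C
Bits 11 -> A
Bits 10 -> D
Bits 0 -> C


Decoded message: DCADC


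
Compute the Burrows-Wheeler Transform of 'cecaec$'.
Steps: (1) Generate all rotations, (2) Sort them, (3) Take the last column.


Rotations (sorted):
  0: $cecaec -> last char: c
  1: aec$cec -> last char: c
  2: c$cecae -> last char: e
  3: caec$ce -> last char: e
  4: cecaec$ -> last char: $
  5: ec$ceca -> last char: a
  6: ecaec$c -> last char: c


BWT = ccee$ac


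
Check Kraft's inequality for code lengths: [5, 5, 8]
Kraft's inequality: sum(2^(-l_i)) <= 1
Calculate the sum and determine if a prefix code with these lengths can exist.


Sum = 2^(-5) + 2^(-5) + 2^(-8)
    = 0.03125 + 0.03125 + 0.00390625
    = 17/256 = 0.06640625
Since 0.06640625 <= 1, Kraft's inequality IS satisfied.
A prefix code with these lengths CAN exist.

Kraft sum = 0.06640625. Satisfied.


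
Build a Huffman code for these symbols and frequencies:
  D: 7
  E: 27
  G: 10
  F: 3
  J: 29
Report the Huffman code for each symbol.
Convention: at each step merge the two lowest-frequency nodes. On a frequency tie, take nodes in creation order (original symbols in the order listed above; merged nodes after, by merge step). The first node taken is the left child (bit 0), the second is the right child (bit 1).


Huffman tree construction:
Step 1: Merge F(3) + D(7) = 10
Step 2: Merge G(10) + (F+D)(10) = 20
Step 3: Merge (G+(F+D))(20) + E(27) = 47
Step 4: Merge J(29) + ((G+(F+D))+E)(47) = 76
Read each symbol's code off the tree from the root (left child = 0, right child = 1).

Codes:
  D: 1011 (length 4)
  E: 11 (length 2)
  G: 100 (length 3)
  F: 1010 (length 4)
  J: 0 (length 1)
Average code length: 153/76 = 2.0132 bits/symbol


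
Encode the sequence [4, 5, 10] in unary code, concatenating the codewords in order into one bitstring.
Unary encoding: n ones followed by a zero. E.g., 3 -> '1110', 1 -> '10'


Encode each number as n ones followed by a terminating 0:
  4 -> 11110 (5 bits)
  5 -> 111110 (6 bits)
  10 -> 11111111110 (11 bits)
Total length = 5 + 6 + 11 = 22 bits.

Unary([4, 5, 10]) = 1111011111011111111110 (22 bits)


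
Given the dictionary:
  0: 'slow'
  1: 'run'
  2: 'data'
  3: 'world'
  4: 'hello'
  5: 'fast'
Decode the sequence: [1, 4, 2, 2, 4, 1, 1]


Look up each index in the dictionary:
  1 -> 'run'
  4 -> 'hello'
  2 -> 'data'
  2 -> 'data'
  4 -> 'hello'
  1 -> 'run'
  1 -> 'run'

Decoded: "run hello data data hello run run"


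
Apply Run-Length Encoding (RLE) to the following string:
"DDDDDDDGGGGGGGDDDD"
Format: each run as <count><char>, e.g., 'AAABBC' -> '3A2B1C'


Scanning runs left to right:
  i=0: run of 'D' x 7 -> '7D'
  i=7: run of 'G' x 7 -> '7G'
  i=14: run of 'D' x 4 -> '4D'

RLE = 7D7G4D


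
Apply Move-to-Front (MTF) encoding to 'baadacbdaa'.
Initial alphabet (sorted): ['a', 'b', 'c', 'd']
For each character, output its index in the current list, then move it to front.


MTF encoding:
'b': index 1 in ['a', 'b', 'c', 'd'] -> ['b', 'a', 'c', 'd']
'a': index 1 in ['b', 'a', 'c', 'd'] -> ['a', 'b', 'c', 'd']
'a': index 0 in ['a', 'b', 'c', 'd'] -> ['a', 'b', 'c', 'd']
'd': index 3 in ['a', 'b', 'c', 'd'] -> ['d', 'a', 'b', 'c']
'a': index 1 in ['d', 'a', 'b', 'c'] -> ['a', 'd', 'b', 'c']
'c': index 3 in ['a', 'd', 'b', 'c'] -> ['c', 'a', 'd', 'b']
'b': index 3 in ['c', 'a', 'd', 'b'] -> ['b', 'c', 'a', 'd']
'd': index 3 in ['b', 'c', 'a', 'd'] -> ['d', 'b', 'c', 'a']
'a': index 3 in ['d', 'b', 'c', 'a'] -> ['a', 'd', 'b', 'c']
'a': index 0 in ['a', 'd', 'b', 'c'] -> ['a', 'd', 'b', 'c']


Output: [1, 1, 0, 3, 1, 3, 3, 3, 3, 0]


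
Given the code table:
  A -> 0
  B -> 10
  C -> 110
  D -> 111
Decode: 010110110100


Decoding:
0 -> A
10 -> B
110 -> C
110 -> C
10 -> B
0 -> A


Result: ABCCBA


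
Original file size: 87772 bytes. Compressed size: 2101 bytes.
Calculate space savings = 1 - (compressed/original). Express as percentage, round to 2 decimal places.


ratio = compressed/original = 2101/87772 = 0.023937
savings = 1 - ratio = 1 - 0.023937 = 0.976063
as a percentage: 0.976063 * 100 = 97.61%

Space savings = 1 - 2101/87772 = 97.61%


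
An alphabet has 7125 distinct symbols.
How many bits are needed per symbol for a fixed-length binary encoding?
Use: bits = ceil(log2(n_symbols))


log2(7125) = 12.7987
Bracket: 2^12 = 4096 < 7125 <= 2^13 = 8192
So ceil(log2(7125)) = 13

bits = ceil(log2(7125)) = ceil(12.7987) = 13 bits


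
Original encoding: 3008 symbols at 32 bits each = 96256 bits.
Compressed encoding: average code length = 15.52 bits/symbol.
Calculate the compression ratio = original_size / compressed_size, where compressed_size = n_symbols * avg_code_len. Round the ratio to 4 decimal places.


original_size = n_symbols * orig_bits = 3008 * 32 = 96256 bits
compressed_size = n_symbols * avg_code_len = 3008 * 15.52 = 46684.16 bits
ratio = original_size / compressed_size = 96256 / 46684.16 = 2.0619

Compression ratio = 2.0619


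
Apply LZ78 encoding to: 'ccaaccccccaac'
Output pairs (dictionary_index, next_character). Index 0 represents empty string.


LZ78 encoding steps:
Dictionary: {0: ''}
Step 1: w='' (idx 0), next='c' -> output (0, 'c'), add 'c' as idx 1
Step 2: w='c' (idx 1), next='a' -> output (1, 'a'), add 'ca' as idx 2
Step 3: w='' (idx 0), next='a' -> output (0, 'a'), add 'a' as idx 3
Step 4: w='c' (idx 1), next='c' -> output (1, 'c'), add 'cc' as idx 4
Step 5: w='cc' (idx 4), next='c' -> output (4, 'c'), add 'ccc' as idx 5
Step 6: w='ca' (idx 2), next='a' -> output (2, 'a'), add 'caa' as idx 6
Step 7: w='c' (idx 1), end of input -> output (1, '')


Encoded: [(0, 'c'), (1, 'a'), (0, 'a'), (1, 'c'), (4, 'c'), (2, 'a'), (1, '')]


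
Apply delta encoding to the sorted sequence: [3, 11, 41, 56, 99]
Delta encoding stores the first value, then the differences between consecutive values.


First value: 3
Deltas:
  11 - 3 = 8
  41 - 11 = 30
  56 - 41 = 15
  99 - 56 = 43


Delta encoded: [3, 8, 30, 15, 43]


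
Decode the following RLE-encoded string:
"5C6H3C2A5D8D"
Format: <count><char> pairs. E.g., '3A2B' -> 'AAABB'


Expanding each <count><char> pair:
  5C -> 'CCCCC'
  6H -> 'HHHHHH'
  3C -> 'CCC'
  2A -> 'AA'
  5D -> 'DDDDD'
  8D -> 'DDDDDDDD'

Decoded = CCCCCHHHHHHCCCAADDDDDDDDDDDDD


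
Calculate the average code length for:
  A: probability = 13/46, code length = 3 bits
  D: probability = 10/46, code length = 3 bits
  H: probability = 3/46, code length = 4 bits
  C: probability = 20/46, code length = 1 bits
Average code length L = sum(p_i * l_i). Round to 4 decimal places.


Weighted contributions p_i * l_i:
  A: (13/46) * 3 = 39/46
  D: (10/46) * 3 = 30/46
  H: (3/46) * 4 = 12/46
  C: (20/46) * 1 = 20/46
Sum = (39 + 30 + 12 + 20)/46 = 101/46

L = 101/46 = 2.1957 bits/symbol


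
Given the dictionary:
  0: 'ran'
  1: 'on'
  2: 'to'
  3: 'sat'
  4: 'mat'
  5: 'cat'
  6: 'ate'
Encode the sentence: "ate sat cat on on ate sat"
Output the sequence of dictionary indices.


Look up each word in the dictionary:
  'ate' -> 6
  'sat' -> 3
  'cat' -> 5
  'on' -> 1
  'on' -> 1
  'ate' -> 6
  'sat' -> 3

Encoded: [6, 3, 5, 1, 1, 6, 3]


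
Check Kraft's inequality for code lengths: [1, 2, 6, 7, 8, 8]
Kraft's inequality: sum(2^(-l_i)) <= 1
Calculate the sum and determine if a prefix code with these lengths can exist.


Sum = 2^(-1) + 2^(-2) + 2^(-6) + 2^(-7) + 2^(-8) + 2^(-8)
    = 0.5 + 0.25 + 0.015625 + 0.0078125 + 0.00390625 + 0.00390625
    = 200/256 = 0.78125
Since 0.78125 <= 1, Kraft's inequality IS satisfied.
A prefix code with these lengths CAN exist.

Kraft sum = 0.78125. Satisfied.


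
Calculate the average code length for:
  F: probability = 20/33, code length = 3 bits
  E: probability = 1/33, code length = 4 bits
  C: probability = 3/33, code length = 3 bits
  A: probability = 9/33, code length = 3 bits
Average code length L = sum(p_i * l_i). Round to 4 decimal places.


Weighted contributions p_i * l_i:
  F: (20/33) * 3 = 60/33
  E: (1/33) * 4 = 4/33
  C: (3/33) * 3 = 9/33
  A: (9/33) * 3 = 27/33
Sum = (60 + 4 + 9 + 27)/33 = 100/33

L = 100/33 = 3.0303 bits/symbol


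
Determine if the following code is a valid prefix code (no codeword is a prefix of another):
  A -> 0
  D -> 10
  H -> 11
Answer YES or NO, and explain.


Checking each pair (does one codeword prefix another?):
  A='0' vs D='10': no prefix
  A='0' vs H='11': no prefix
  D='10' vs A='0': no prefix
  D='10' vs H='11': no prefix
  H='11' vs A='0': no prefix
  H='11' vs D='10': no prefix
No violation found over all pairs.

YES -- this is a valid prefix code. No codeword is a prefix of any other codeword.


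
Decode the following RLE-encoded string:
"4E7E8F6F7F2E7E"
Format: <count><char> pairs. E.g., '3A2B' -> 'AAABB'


Expanding each <count><char> pair:
  4E -> 'EEEE'
  7E -> 'EEEEEEE'
  8F -> 'FFFFFFFF'
  6F -> 'FFFFFF'
  7F -> 'FFFFFFF'
  2E -> 'EE'
  7E -> 'EEEEEEE'

Decoded = EEEEEEEEEEEFFFFFFFFFFFFFFFFFFFFFEEEEEEEEE


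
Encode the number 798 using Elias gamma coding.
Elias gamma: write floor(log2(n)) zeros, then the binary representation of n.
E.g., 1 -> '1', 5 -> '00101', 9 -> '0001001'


num_bits = floor(log2(798)) + 1 = 10
leading_zeros = num_bits - 1 = 9
binary(798) = 1100011110

Elias gamma(798) = '000000000' + '1100011110' = 0000000001100011110 (19 bits)


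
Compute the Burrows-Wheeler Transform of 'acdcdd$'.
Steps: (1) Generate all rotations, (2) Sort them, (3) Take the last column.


Rotations (sorted):
  0: $acdcdd -> last char: d
  1: acdcdd$ -> last char: $
  2: cdcdd$a -> last char: a
  3: cdd$acd -> last char: d
  4: d$acdcd -> last char: d
  5: dcdd$ac -> last char: c
  6: dd$acdc -> last char: c


BWT = d$addcc


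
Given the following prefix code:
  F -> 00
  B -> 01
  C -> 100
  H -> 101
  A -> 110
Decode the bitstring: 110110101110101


Decoding step by step:
Bits 110 -> A
Bits 110 -> A
Bits 101 -> H
Bits 110 -> A
Bits 101 -> H


Decoded message: AAHAH


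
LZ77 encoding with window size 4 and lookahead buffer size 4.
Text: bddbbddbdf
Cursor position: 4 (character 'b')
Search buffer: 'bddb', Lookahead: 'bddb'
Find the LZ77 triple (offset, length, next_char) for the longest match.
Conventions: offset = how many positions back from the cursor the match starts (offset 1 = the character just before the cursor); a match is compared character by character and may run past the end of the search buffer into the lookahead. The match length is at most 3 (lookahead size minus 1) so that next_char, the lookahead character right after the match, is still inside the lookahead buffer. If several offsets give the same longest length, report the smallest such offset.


Try each offset into the search buffer:
  offset=1 (pos 3, char 'b'): match length 1
  offset=2 (pos 2, char 'd'): match length 0
  offset=3 (pos 1, char 'd'): match length 0
  offset=4 (pos 0, char 'b'): match length 3
Longest match has length 3 at offset 4.
next_char = character at position 4 + 3 = 7 -> 'b'

Best match: offset=4, length=3 (matching 'bdd' starting at position 0)
LZ77 triple: (4, 3, 'b')


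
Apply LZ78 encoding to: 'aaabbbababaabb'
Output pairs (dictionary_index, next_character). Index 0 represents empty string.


LZ78 encoding steps:
Dictionary: {0: ''}
Step 1: w='' (idx 0), next='a' -> output (0, 'a'), add 'a' as idx 1
Step 2: w='a' (idx 1), next='a' -> output (1, 'a'), add 'aa' as idx 2
Step 3: w='' (idx 0), next='b' -> output (0, 'b'), add 'b' as idx 3
Step 4: w='b' (idx 3), next='b' -> output (3, 'b'), add 'bb' as idx 4
Step 5: w='a' (idx 1), next='b' -> output (1, 'b'), add 'ab' as idx 5
Step 6: w='ab' (idx 5), next='a' -> output (5, 'a'), add 'aba' as idx 6
Step 7: w='ab' (idx 5), next='b' -> output (5, 'b'), add 'abb' as idx 7


Encoded: [(0, 'a'), (1, 'a'), (0, 'b'), (3, 'b'), (1, 'b'), (5, 'a'), (5, 'b')]


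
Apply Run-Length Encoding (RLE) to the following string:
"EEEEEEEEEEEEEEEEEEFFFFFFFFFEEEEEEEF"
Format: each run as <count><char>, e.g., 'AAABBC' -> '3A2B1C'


Scanning runs left to right:
  i=0: run of 'E' x 18 -> '18E'
  i=18: run of 'F' x 9 -> '9F'
  i=27: run of 'E' x 7 -> '7E'
  i=34: run of 'F' x 1 -> '1F'

RLE = 18E9F7E1F


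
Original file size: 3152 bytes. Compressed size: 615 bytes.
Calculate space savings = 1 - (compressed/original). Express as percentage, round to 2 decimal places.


ratio = compressed/original = 615/3152 = 0.195114
savings = 1 - ratio = 1 - 0.195114 = 0.804886
as a percentage: 0.804886 * 100 = 80.49%

Space savings = 1 - 615/3152 = 80.49%


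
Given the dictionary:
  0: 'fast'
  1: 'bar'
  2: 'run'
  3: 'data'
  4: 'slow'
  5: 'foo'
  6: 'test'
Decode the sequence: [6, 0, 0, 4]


Look up each index in the dictionary:
  6 -> 'test'
  0 -> 'fast'
  0 -> 'fast'
  4 -> 'slow'

Decoded: "test fast fast slow"


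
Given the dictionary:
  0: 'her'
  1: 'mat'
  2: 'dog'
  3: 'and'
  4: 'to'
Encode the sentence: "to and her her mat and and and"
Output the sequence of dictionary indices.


Look up each word in the dictionary:
  'to' -> 4
  'and' -> 3
  'her' -> 0
  'her' -> 0
  'mat' -> 1
  'and' -> 3
  'and' -> 3
  'and' -> 3

Encoded: [4, 3, 0, 0, 1, 3, 3, 3]


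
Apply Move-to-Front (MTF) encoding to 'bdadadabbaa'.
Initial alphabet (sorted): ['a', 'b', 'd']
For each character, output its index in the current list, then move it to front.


MTF encoding:
'b': index 1 in ['a', 'b', 'd'] -> ['b', 'a', 'd']
'd': index 2 in ['b', 'a', 'd'] -> ['d', 'b', 'a']
'a': index 2 in ['d', 'b', 'a'] -> ['a', 'd', 'b']
'd': index 1 in ['a', 'd', 'b'] -> ['d', 'a', 'b']
'a': index 1 in ['d', 'a', 'b'] -> ['a', 'd', 'b']
'd': index 1 in ['a', 'd', 'b'] -> ['d', 'a', 'b']
'a': index 1 in ['d', 'a', 'b'] -> ['a', 'd', 'b']
'b': index 2 in ['a', 'd', 'b'] -> ['b', 'a', 'd']
'b': index 0 in ['b', 'a', 'd'] -> ['b', 'a', 'd']
'a': index 1 in ['b', 'a', 'd'] -> ['a', 'b', 'd']
'a': index 0 in ['a', 'b', 'd'] -> ['a', 'b', 'd']


Output: [1, 2, 2, 1, 1, 1, 1, 2, 0, 1, 0]


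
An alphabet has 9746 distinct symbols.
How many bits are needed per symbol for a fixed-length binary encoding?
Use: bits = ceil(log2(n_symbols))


log2(9746) = 13.2506
Bracket: 2^13 = 8192 < 9746 <= 2^14 = 16384
So ceil(log2(9746)) = 14

bits = ceil(log2(9746)) = ceil(13.2506) = 14 bits


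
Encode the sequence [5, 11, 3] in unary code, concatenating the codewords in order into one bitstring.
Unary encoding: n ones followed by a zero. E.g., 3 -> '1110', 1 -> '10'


Encode each number as n ones followed by a terminating 0:
  5 -> 111110 (6 bits)
  11 -> 111111111110 (12 bits)
  3 -> 1110 (4 bits)
Total length = 6 + 12 + 4 = 22 bits.

Unary([5, 11, 3]) = 1111101111111111101110 (22 bits)


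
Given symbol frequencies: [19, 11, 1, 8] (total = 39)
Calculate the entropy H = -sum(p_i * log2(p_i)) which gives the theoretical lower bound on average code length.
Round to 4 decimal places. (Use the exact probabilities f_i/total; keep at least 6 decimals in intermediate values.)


Per-symbol terms -p_i * log2(p_i) with p_i = f_i/39:
  p = 19/39 = 0.487179: log2(p) = -1.037475, -p*log2(p) = 0.505436
  p = 11/39 = 0.282051: log2(p) = -1.825971, -p*log2(p) = 0.515017
  p = 1/39 = 0.025641: log2(p) = -5.285402, -p*log2(p) = 0.135523
  p = 8/39 = 0.205128: log2(p) = -2.285402, -p*log2(p) = 0.468800
H = 0.505436 + 0.515017 + 0.135523 + 0.468800 = 1.624776

H = 1.6248 bits/symbol


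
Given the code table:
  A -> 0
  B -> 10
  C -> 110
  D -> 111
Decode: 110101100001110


Decoding:
110 -> C
10 -> B
110 -> C
0 -> A
0 -> A
0 -> A
111 -> D
0 -> A


Result: CBCAAADA


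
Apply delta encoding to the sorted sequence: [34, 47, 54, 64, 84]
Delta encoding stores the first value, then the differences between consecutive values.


First value: 34
Deltas:
  47 - 34 = 13
  54 - 47 = 7
  64 - 54 = 10
  84 - 64 = 20


Delta encoded: [34, 13, 7, 10, 20]


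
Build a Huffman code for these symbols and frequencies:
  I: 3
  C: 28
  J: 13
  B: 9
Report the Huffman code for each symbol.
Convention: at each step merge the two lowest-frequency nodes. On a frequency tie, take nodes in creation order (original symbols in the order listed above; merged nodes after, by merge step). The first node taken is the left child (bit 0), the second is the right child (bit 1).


Huffman tree construction:
Step 1: Merge I(3) + B(9) = 12
Step 2: Merge (I+B)(12) + J(13) = 25
Step 3: Merge ((I+B)+J)(25) + C(28) = 53
Read each symbol's code off the tree from the root (left child = 0, right child = 1).

Codes:
  I: 000 (length 3)
  C: 1 (length 1)
  J: 01 (length 2)
  B: 001 (length 3)
Average code length: 90/53 = 1.6981 bits/symbol


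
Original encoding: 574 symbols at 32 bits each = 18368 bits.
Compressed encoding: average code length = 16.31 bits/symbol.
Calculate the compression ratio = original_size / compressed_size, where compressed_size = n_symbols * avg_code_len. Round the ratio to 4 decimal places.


original_size = n_symbols * orig_bits = 574 * 32 = 18368 bits
compressed_size = n_symbols * avg_code_len = 574 * 16.31 = 9361.94 bits
ratio = original_size / compressed_size = 18368 / 9361.94 = 1.962

Compression ratio = 1.962


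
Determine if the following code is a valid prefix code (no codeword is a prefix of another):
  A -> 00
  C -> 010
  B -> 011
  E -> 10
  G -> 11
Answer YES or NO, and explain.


Checking each pair (does one codeword prefix another?):
  A='00' vs C='010': no prefix
  A='00' vs B='011': no prefix
  A='00' vs E='10': no prefix
  A='00' vs G='11': no prefix
  C='010' vs A='00': no prefix
  C='010' vs B='011': no prefix
  C='010' vs E='10': no prefix
  C='010' vs G='11': no prefix
  B='011' vs A='00': no prefix
  B='011' vs C='010': no prefix
  B='011' vs E='10': no prefix
  B='011' vs G='11': no prefix
  E='10' vs A='00': no prefix
  E='10' vs C='010': no prefix
  E='10' vs B='011': no prefix
  E='10' vs G='11': no prefix
  G='11' vs A='00': no prefix
  G='11' vs C='010': no prefix
  G='11' vs B='011': no prefix
  G='11' vs E='10': no prefix
No violation found over all pairs.

YES -- this is a valid prefix code. No codeword is a prefix of any other codeword.
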